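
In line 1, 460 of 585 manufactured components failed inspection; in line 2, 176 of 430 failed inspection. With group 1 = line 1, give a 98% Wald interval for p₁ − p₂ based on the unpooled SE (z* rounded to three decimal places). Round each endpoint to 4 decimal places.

(0.3092, 0.4448)

p̂₁ = 0.78632, p̂₂ = 0.40930, so the observed difference is 0.37702.
Unpooled SE = √(p̂₁(1−p̂₁)/n₁ + p̂₂(1−p̂₂)/n₂) = √(0.000287210 + 0.000562265) = 0.029146.
z* = 2.326 at the 98% level. Margin = 2.326·0.029146 = 0.06779.
So the interval runs from 0.3092 to 0.4448.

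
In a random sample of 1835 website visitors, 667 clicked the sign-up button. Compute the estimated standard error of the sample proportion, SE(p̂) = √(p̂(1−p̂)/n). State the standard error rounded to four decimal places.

p̂ = 667/1835 = 0.36349.
p̂(1−p̂) = 0.36349·0.63651 = 0.231365.
Dividing by n and taking the root: √0.000126084 = 0.0112.

SE = 0.0112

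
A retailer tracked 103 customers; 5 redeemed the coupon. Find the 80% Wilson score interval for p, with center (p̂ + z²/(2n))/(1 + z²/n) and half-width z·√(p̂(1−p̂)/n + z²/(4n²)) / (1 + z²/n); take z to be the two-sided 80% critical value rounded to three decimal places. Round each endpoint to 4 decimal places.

p̂ = 5/103 = 0.04854; z = 1.282, so z² = 1.643524.
1 + z²/n = 1.015957.
Center = (0.04854 + 0.007978)/1.015957 = 0.05563.
Radicand: p̂(1−p̂)/n + z²/(4n²) = 0.000448419 + 0.000038729 = 0.000487148.
Half-width = 1.282·√0.000487148/1.015957 = 0.02785.
CI: 0.05563 ± 0.02785 = (0.0278, 0.0835).

(0.0278, 0.0835)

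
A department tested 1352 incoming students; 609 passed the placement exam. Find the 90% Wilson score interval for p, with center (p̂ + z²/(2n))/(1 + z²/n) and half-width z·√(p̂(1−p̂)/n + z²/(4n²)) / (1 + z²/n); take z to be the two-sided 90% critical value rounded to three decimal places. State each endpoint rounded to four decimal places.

Here p̂ = 609/1352 = 0.45044 and z = 1.645 (z² = 2.706025).
Denominator 1 + z²/n = 1 + 2.706025/1352 = 1.002001.
Center = (0.45044 + 0.001001)/1.002001 = 0.45054.
Radicand: p̂(1−p̂)/n + z²/(4n²) = 0.000183095 + 0.000000370 = 0.000183465.
Half-width = z·√(radicand)/denom = 1.645·0.013545/1.002001 = 0.02224.
Interval: 0.45054 ± 0.02224 → (0.4283, 0.4728).

(0.4283, 0.4728)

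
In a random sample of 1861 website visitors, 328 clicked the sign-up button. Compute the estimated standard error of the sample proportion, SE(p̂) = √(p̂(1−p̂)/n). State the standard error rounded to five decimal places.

SE = 0.00883

p̂ = 328/1861 = 0.17625.
p̂(1−p̂) = 0.17625·0.82375 = 0.145186.
SE = √(0.145186/1861) = 0.00883.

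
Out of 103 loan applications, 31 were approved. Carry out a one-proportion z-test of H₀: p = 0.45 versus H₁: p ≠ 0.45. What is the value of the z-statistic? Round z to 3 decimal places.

z = -3.040

p̂ = 31/103 = 0.30097.
SE₀ = √(0.45·0.55/103) = 0.049020.
z = (0.30097 − 0.45)/0.049020 = -0.14903/0.049020 = -3.040.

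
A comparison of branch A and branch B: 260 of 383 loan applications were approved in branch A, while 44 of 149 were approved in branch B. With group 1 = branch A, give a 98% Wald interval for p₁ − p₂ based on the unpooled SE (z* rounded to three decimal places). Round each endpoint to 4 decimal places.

(0.2804, 0.4867)

p̂₁ = 260/383 = 0.67885, p̂₂ = 44/149 = 0.29530; p̂₁ − p̂₂ = 0.38355.
SE = √(0.000569223 + 0.001396636) = √0.001965859 = 0.044338.
For 98% confidence, z* = 2.326. Margin of error = 0.10313.
CI: 0.38355 ± 0.10313 = (0.2804, 0.4867).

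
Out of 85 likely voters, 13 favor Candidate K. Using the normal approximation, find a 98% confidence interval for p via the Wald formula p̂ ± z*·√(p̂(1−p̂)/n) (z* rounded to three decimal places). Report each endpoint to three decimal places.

p̂ = 13/85 = 0.15294.
Standard error of p̂: √(0.129550/85) = √0.001524120 = 0.039040.
The 98% critical value is z* = 2.326.
Margin = 2.326·0.039040 = 0.09081.
Interval: 0.15294 ± 0.09081 → (0.062, 0.244).

(0.062, 0.244)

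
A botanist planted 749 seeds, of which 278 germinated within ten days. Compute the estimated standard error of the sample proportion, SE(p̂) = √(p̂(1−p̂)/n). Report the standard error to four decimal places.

SE = 0.0177

p̂ = 278/749 = 0.37116.
p̂(1−p̂) = 0.37116·0.62884 = 0.233400.
SE = √(0.233400/749) = 0.0177.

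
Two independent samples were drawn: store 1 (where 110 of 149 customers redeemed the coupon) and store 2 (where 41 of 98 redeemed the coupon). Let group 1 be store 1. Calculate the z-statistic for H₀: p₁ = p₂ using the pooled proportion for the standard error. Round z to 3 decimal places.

p̂₁ = 110/149 = 0.73826, p̂₂ = 41/98 = 0.41837.
Pooled p̂ = (110+41)/(149+98) = 151/247 = 0.61134.
Pooled SE = √[0.2376043·0.01691549] ≈ 0.063397.
z = (p̂₁ − p̂₂)/SE = (0.73826 − 0.41837)/0.063397 = 0.31989/0.063397 = 5.046.

z = 5.046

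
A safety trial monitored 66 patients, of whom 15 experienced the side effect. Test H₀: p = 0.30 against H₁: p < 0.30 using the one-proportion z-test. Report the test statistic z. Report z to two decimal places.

z = -1.29

With x = 15 successes in n = 66, p̂ = 0.22727.
Null standard error: √(0.30·0.70/66) = √0.003181818 = 0.056408.
z = (0.22727 − 0.30)/0.056408 = -0.07273/0.056408 = -1.29.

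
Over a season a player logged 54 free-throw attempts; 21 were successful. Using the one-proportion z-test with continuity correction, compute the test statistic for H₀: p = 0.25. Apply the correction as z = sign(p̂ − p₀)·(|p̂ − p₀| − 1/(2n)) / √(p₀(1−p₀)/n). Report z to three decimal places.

z = 2.200

p̂ = 21/54 = 0.38889. p̂ − p₀ = 0.138889.
1/(2n) = 0.009259.
Corrected numerator: |0.138889| − 0.009259 = 0.129630.
SE₀ = √(0.25·0.75/54) = 0.058926.
z = (+)0.129630/0.058926 = 2.200.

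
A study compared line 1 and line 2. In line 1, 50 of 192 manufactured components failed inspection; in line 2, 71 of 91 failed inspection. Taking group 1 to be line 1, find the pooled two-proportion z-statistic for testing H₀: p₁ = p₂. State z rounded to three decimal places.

p̂₁ = 50/192 = 0.26042, p̂₂ = 71/91 = 0.78022.
Pooled p̂ = (50+71)/(192+91) = 121/283 = 0.42756.
Pooled SE = √[0.2447527·0.01619734] ≈ 0.062963.
z = (p̂₁ − p̂₂)/SE = (0.26042 − 0.78022)/0.062963 = -0.51980/0.062963 = -8.256.

z = -8.256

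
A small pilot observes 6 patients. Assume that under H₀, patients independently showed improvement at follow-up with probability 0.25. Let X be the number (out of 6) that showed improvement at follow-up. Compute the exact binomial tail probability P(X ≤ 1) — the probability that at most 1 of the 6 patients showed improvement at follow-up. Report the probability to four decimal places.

X ~ Binomial(n=6, p=0.25).
P(X ≤ 1) = C(6,0)·0.25^0·0.75^6 + C(6,1)·0.25^1·0.75^5.
= 0.177979 + 0.355957 = 0.5339.

P = 0.5339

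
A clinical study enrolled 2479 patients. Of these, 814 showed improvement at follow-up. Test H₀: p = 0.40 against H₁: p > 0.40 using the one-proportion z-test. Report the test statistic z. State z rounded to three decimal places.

z = -7.281

With x = 814 successes in n = 2479, p̂ = 0.32836.
Null standard error: √(0.40·0.60/2479) = √0.000096813 = 0.009839.
z = (0.32836 − 0.40)/0.009839 = -0.07164/0.009839 = -7.281.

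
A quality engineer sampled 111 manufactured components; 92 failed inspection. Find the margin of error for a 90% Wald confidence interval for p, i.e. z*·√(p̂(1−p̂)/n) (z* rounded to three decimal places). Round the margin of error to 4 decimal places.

ME = 0.0588

With x = 92 successes in n = 111, p̂ = 0.82883.
Standard error of p̂: √(0.141872/111) = √0.001278123 = 0.035751.
For 90% confidence, z* = 1.645.
ME = 1.645·0.035751 = 0.0588.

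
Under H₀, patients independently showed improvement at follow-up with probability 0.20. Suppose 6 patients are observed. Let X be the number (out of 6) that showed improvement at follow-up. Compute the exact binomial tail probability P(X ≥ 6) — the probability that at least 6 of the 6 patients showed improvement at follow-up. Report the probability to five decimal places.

X ~ Binomial(n=6, p=0.20).
P(X ≥ 6) = C(6,6)·0.20^6·0.80^0.
= 0.000064 = 0.00006.

P = 0.00006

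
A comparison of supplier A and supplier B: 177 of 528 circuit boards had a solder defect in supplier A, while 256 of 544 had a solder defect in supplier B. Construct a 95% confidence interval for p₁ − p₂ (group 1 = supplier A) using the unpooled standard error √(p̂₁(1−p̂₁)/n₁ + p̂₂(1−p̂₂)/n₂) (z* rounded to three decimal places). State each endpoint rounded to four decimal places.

(-0.1935, -0.0772)

p̂₁ = 177/528 = 0.33523, p̂₂ = 256/544 = 0.47059; p̂₁ − p̂₂ = -0.13536.
Unpooled SE = √(p̂₁(1−p̂₁)/n₁ + p̂₂(1−p̂₂)/n₂) = √(0.000422064 + 0.000457969) = 0.029665.
z* = 1.960 at the 95% level. Margin of error = 0.05814.
So the interval runs from -0.1935 to -0.0772.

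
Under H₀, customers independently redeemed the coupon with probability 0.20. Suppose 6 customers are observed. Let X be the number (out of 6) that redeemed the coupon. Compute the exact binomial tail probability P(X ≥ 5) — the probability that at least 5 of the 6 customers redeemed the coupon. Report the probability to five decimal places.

P = 0.00160

X is binomial with n = 6 and p = 0.20.
P(X ≥ 5) = C(6,5)·0.20^5·0.80^1 + C(6,6)·0.20^6·0.80^0.
= 0.001536 + 0.000064 = 0.00160.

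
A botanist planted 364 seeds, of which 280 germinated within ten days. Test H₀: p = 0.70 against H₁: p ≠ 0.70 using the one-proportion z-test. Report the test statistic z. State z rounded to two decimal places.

With x = 280 successes in n = 364, p̂ = 0.76923.
Null standard error: √(0.70·0.30/364) = √0.000576923 = 0.024019.
z = (0.76923 − 0.70)/0.024019 = 0.06923/0.024019 = 2.88.

z = 2.88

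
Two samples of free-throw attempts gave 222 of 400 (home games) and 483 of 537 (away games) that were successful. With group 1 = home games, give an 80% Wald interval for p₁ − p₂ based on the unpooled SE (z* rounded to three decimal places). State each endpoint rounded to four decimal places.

(-0.3804, -0.3085)

p̂₁ = 0.55500, p̂₂ = 0.89944, so the observed difference is -0.34444.
Unpooled SE = √(p̂₁(1−p̂₁)/n₁ + p̂₂(1−p̂₂)/n₂) = √(0.000617438 + 0.000168429) = 0.028033.
For 80% confidence, z* = 1.282. Margin of error = 0.03594.
CI: -0.34444 ± 0.03594 = (-0.3804, -0.3085).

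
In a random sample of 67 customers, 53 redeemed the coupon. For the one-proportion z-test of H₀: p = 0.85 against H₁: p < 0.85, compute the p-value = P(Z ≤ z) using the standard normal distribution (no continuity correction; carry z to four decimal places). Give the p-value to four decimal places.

Sample proportion p̂ = 53/67 = 0.79104.
Null standard error: √(0.85·0.15/67) = √0.001902985 = 0.043623.
z = (p̂ − p₀)/SE = (53/67 − 0.85)/0.043623 ≈ -1.3515.
From the standard normal, P(Z ≤ z) = 0.0883.

p-value = 0.0883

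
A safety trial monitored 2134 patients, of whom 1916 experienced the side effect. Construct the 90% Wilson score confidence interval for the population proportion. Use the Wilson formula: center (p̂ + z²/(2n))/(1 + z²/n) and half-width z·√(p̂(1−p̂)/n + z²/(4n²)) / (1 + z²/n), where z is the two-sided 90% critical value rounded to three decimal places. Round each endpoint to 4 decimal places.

p̂ = 1916/2134 = 0.89784; z = 1.645, so z² = 2.706025.
Denominator 1 + z²/n = 1 + 2.706025/2134 = 1.001268.
Adjusted center: (0.89784 + z²/(2n))/1.001268 = 0.89734.
Radicand: p̂(1−p̂)/n + z²/(4n²) = 0.000042980 + 0.000000149 = 0.000043129.
Half-width = 1.645·√0.000043129/1.001268 = 0.01079.
CI: 0.89734 ± 0.01079 = (0.8866, 0.9081).

(0.8866, 0.9081)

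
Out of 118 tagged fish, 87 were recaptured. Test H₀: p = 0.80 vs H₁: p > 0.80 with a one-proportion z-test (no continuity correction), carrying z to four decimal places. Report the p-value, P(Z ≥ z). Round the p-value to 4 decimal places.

Sample proportion p̂ = 87/118 = 0.73729.
Under H₀, SE = √(p₀(1−p₀)/n) = √(0.80·0.20/118) = √0.001355932 = 0.036823.
Test statistic (full precision, shown to 4 dp): z = (87/118 − 0.80)/SE₀ ≈ -1.7031.
p-value = P(Z ≥ z) with z = -1.7031 → 0.9557.

p-value = 0.9557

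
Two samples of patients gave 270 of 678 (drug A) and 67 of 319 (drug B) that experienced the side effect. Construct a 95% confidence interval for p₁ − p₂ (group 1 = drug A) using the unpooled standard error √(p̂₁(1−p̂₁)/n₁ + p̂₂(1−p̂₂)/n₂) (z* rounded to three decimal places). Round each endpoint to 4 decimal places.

(0.1303, 0.2461)

p̂₁ = 270/678 = 0.39823, p̂₂ = 67/319 = 0.21003; p̂₁ − p̂₂ = 0.18820.
SE = √(0.000353456 + 0.000520120) = √0.000873576 = 0.029556.
The 95% critical value is z* = 1.960. Margin = 1.960·0.029556 = 0.05793.
Interval: 0.18820 ± 0.05793 → (0.1303, 0.2461).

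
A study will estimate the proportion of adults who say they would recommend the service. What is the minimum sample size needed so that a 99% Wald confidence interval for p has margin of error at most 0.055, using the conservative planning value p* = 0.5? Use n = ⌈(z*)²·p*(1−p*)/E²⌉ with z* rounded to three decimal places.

The 99% critical value is z* = 2.576.
p*(1−p*) = 0.50·0.50 = 0.2500.
Required n before rounding: 6.635776 × 0.2500 / 0.055² = 548.411.
Rounding up, n = 549.

n = 549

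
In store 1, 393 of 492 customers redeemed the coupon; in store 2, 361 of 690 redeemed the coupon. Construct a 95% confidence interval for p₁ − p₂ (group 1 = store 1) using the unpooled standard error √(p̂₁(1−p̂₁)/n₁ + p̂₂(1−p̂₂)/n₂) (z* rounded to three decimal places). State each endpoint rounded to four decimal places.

p̂₁ = 0.79878, p̂₂ = 0.52319, so the observed difference is 0.27559.
SE = √(0.000326687 + 0.000361540) = √0.000688227 = 0.026234.
The 95% critical value is z* = 1.960. Margin = 1.960·0.026234 = 0.05142.
So the interval runs from 0.2242 to 0.3270.

(0.2242, 0.3270)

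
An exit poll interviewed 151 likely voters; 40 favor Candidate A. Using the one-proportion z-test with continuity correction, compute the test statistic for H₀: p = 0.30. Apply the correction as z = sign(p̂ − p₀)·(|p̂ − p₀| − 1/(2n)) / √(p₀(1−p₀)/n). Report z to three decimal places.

Sample proportion p̂ = 40/151 = 0.26490. p̂ − p₀ = -0.035099.
1/(2n) = 0.003311.
Corrected numerator: |-0.035099| − 0.003311 = 0.031788.
Null standard error: √(0.30·0.70/151) = √0.001390728 = 0.037292.
z = −0.031788/0.037292 = -0.852.

z = -0.852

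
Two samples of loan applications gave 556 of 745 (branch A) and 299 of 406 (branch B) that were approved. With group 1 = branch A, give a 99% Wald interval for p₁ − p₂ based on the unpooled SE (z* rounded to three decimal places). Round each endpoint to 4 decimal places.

(-0.0598, 0.0796)

p̂₁ = 0.74631, p̂₂ = 0.73645, so the observed difference is 0.00986.
Unpooled SE = √(p̂₁(1−p̂₁)/n₁ + p̂₂(1−p̂₂)/n₂) = √(0.000254137 + 0.000478054) = 0.027059.
For 99% confidence, z* = 2.576. Margin = 2.576·0.027059 = 0.06970.
CI: 0.00986 ± 0.06970 = (-0.0598, 0.0796).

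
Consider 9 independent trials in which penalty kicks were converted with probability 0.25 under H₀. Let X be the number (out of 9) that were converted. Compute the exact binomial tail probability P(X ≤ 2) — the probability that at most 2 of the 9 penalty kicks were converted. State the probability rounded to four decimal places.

X ~ Binomial(n=9, p=0.25).
P(X ≤ 2) = C(9,0)·0.25^0·0.75^9 + C(9,1)·0.25^1·0.75^8 + C(9,2)·0.25^2·0.75^7.
= 0.075085 + 0.225254 + 0.300339 = 0.6007.

P = 0.6007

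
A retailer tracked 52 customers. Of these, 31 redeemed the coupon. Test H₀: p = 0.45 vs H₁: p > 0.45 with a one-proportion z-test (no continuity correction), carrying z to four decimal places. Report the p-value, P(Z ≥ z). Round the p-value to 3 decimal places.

p̂ = 31/52 = 0.59615.
Under H₀, SE = √(p₀(1−p₀)/n) = √(0.45·0.55/52) = √0.004759615 = 0.068990.
Test statistic (full precision, shown to 4 dp): z = (31/52 − 0.45)/SE₀ ≈ 2.1185.
p-value = P(Z ≥ z) with z = 2.1185 → 0.017.

p-value = 0.017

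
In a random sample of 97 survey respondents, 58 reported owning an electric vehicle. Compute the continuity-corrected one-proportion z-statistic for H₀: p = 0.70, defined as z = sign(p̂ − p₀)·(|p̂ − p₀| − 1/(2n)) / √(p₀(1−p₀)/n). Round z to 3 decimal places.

z = -2.083

p̂ = 58/97 = 0.59794. p̂ − p₀ = -0.102062.
Continuity correction 1/(2n) = 1/194 = 0.005155.
Corrected numerator: |-0.102062| − 0.005155 = 0.096907.
SE₀ = √(0.70·0.30/97) = 0.046529.
z = −0.096907/0.046529 = -2.083.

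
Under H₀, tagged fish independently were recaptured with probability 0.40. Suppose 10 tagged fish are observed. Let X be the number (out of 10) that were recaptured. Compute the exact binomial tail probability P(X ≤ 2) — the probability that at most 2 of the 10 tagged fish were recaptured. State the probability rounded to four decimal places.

X ~ Binomial(n=10, p=0.40).
P(X ≤ 2) = C(10,0)·0.40^0·0.60^10 + C(10,1)·0.40^1·0.60^9 + C(10,2)·0.40^2·0.60^8.
= 0.006047 + 0.040311 + 0.120932 = 0.1673.

P = 0.1673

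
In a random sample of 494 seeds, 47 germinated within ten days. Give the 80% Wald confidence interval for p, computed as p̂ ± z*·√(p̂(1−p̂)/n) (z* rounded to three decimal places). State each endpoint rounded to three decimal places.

Sample proportion p̂ = 47/494 = 0.09514.
SE = √(p̂(1−p̂)/n) = √(0.086090/494) = 0.013201.
For 80% confidence, z* = 1.282.
Margin of error: 1.282 × 0.013201 = 0.01692.
CI: 0.09514 ± 0.01692 = (0.078, 0.112).

(0.078, 0.112)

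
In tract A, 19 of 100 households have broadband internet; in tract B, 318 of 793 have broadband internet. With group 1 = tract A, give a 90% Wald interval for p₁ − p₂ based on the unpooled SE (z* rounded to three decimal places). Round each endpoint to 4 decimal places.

p̂₁ = 19/100 = 0.19000, p̂₂ = 318/793 = 0.40101; p̂₁ − p̂₂ = -0.21101.
Unpooled SE = √(p̂₁(1−p̂₁)/n₁ + p̂₂(1−p̂₂)/n₂) = √(0.001539000 + 0.000302901) = 0.042917.
The 90% critical value is z* = 1.645. Margin of error = 0.07060.
CI: -0.21101 ± 0.07060 = (-0.2816, -0.1404).

(-0.2816, -0.1404)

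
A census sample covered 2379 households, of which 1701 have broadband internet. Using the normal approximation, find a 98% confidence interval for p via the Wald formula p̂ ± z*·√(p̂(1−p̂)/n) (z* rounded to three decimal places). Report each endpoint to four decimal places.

(0.6935, 0.7365)

The sample proportion is 1701/2379 = 0.71501.
SE(p̂) = √(0.71501·0.28499/2379) = 0.009255.
The 98% critical value is z* = 2.326.
Margin = 2.326·0.009255 = 0.02153.
Interval: 0.71501 ± 0.02153 → (0.6935, 0.7365).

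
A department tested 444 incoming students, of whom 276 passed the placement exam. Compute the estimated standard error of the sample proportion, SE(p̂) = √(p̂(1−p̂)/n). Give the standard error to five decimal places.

SE = 0.02302

p̂ = 276/444 = 0.62162.
p̂(1−p̂) = 0.235209.
SE = √(0.235209/444) = 0.02302.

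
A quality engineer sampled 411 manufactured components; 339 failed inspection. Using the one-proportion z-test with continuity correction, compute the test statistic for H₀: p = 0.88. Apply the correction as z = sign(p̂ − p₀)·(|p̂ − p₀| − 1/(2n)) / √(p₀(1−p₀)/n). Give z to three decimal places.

z = -3.367

The sample proportion is 339/411 = 0.82482. p̂ − p₀ = -0.055182.
Continuity correction 1/(2n) = 1/822 = 0.001217.
Corrected numerator: |-0.055182| − 0.001217 = 0.053965.
SE₀ = √(0.88·0.12/411) = 0.016029.
z = (−)0.053965/0.016029 = -3.367.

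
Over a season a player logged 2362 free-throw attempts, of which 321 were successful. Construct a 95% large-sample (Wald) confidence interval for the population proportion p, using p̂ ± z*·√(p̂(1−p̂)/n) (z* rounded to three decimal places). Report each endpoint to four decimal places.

Sample proportion p̂ = 321/2362 = 0.13590.
Standard error of p̂: √(0.117432/2362) = √0.000049717 = 0.007051.
z* = 1.960 at the 95% level.
Margin = 1.960·0.007051 = 0.01382.
So the interval runs from 0.1221 to 0.1497.

(0.1221, 0.1497)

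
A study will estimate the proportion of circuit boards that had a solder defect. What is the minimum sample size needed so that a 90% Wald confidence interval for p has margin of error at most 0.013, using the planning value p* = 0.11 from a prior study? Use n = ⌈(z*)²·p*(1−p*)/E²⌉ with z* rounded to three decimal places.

n = 1568

For 90% confidence, z* = 1.645.
p*(1−p*) = 0.0979.
Required n before rounding: 2.706025 × 0.0979 / 0.013² = 1567.573.
Rounding up, n = 1568.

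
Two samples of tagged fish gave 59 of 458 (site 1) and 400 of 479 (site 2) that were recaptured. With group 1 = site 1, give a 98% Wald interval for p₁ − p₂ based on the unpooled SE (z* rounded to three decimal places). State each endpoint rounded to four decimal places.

(-0.7599, -0.6526)

p̂₁ = 59/458 = 0.12882, p̂₂ = 400/479 = 0.83507; p̂₁ − p̂₂ = -0.70625.
SE = √(0.000245035 + 0.000287528) = √0.000532563 = 0.023077.
The 98% critical value is z* = 2.326. Margin = 2.326·0.023077 = 0.05368.
So the interval runs from -0.7599 to -0.6526.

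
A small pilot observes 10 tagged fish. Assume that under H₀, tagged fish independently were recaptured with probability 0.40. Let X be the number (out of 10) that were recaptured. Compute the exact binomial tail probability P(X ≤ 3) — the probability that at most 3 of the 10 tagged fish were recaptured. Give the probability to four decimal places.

X ~ Binomial(n=10, p=0.40).
P(X ≤ 3) = C(10,0)·0.40^0·0.60^10 + C(10,1)·0.40^1·0.60^9 + C(10,2)·0.40^2·0.60^8 + C(10,3)·0.40^3·0.60^7.
= 0.006047 + 0.040311 + 0.120932 + 0.214991 = 0.3823.

P = 0.3823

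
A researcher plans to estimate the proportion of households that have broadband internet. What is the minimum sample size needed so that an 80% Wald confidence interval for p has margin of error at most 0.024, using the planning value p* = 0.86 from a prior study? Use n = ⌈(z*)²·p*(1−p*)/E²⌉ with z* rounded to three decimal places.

For 80% confidence, z* = 1.282.
p*(1−p*) = 0.86·0.14 = 0.1204.
Required n before rounding: 1.643524 × 0.1204 / 0.024² = 343.542.
⌈343.542⌉ = 344.

n = 344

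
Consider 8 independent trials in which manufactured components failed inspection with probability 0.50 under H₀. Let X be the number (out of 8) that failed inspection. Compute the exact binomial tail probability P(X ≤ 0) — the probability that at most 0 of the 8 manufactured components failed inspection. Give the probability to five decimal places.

X ~ Binomial(n=8, p=0.50).
P(X ≤ 0) = C(8,0)·0.50^0·0.50^8.
= 0.003906 = 0.00391.

P = 0.00391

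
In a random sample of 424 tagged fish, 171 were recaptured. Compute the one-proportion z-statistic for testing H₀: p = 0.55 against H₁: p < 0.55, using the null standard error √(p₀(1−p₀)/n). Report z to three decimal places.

p̂ = 171/424 = 0.40330.
SE₀ = √(0.55·0.45/424) = 0.024160.
z = (0.40330 − 0.55)/0.024160 = -0.14670/0.024160 = -6.072.

z = -6.072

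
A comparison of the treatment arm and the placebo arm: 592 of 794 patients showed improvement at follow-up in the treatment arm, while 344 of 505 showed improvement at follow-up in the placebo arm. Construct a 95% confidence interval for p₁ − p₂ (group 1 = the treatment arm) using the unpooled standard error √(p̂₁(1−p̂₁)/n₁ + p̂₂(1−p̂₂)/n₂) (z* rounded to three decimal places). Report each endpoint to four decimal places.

(0.0137, 0.1151)

p̂₁ = 592/794 = 0.74559, p̂₂ = 344/505 = 0.68119; p̂₁ − p̂₂ = 0.06440.
SE = √(0.000238897 + 0.000430041) = √0.000668938 = 0.025864.
z* = 1.960 at the 95% level. Margin of error = 0.05069.
Interval: 0.06440 ± 0.05069 → (0.0137, 0.1151).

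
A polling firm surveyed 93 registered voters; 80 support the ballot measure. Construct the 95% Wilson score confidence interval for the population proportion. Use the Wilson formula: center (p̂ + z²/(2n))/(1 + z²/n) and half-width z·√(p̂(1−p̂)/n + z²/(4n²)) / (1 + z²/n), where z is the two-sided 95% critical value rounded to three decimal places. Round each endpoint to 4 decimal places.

Here p̂ = 80/93 = 0.86022 and z = 1.960 (z² = 3.841600).
Denominator 1 + z²/n = 1 + 3.841600/93 = 1.041308.
Adjusted center: (0.86022 + z²/(2n))/1.041308 = 0.84593.
Radicand: p̂(1−p̂)/n + z²/(4n²) = 0.001292958 + 0.000111042 = 0.001404000.
Half-width = z·√(radicand)/denom = 1.960·0.037470/1.041308 = 0.07053.
So the interval runs from 0.7754 to 0.9165.

(0.7754, 0.9165)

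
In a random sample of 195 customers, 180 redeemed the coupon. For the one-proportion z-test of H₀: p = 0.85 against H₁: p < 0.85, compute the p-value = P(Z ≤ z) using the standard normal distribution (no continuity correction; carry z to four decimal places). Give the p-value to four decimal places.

p-value = 0.9979

Sample proportion p̂ = 180/195 = 0.92308.
Under H₀, SE = √(p₀(1−p₀)/n) = √(0.85·0.15/195) = √0.000653846 = 0.025570.
z = (p̂ − p₀)/SE = (180/195 − 0.85)/0.025570 ≈ 2.8579.
p-value = P(Z ≤ z) with z = 2.8579 → 0.9979.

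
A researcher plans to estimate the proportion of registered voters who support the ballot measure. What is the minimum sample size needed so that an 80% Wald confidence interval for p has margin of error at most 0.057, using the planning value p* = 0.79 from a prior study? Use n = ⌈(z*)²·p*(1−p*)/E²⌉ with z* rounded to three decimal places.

z* = 1.282 at the 80% level.
p*(1−p*) = 0.79·0.21 = 0.1659.
Required n before rounding: 1.643524 × 0.1659 / 0.057² = 83.921.
Rounding up, n = 84.

n = 84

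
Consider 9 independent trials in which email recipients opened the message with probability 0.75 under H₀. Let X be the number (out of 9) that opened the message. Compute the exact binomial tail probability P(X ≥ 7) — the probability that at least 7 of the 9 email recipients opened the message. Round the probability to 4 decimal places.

P = 0.6007

X is binomial with n = 9 and p = 0.75.
P(X ≥ 7) = C(9,7)·0.75^7·0.25^2 + C(9,8)·0.75^8·0.25^1 + C(9,9)·0.75^9·0.25^0.
= 0.300339 + 0.225254 + 0.075085 = 0.6007.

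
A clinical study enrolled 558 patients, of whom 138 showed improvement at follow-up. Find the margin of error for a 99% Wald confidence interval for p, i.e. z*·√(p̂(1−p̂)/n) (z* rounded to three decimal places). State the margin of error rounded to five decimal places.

ME = 0.04705

Sample proportion p̂ = 138/558 = 0.24731.
SE(p̂) = √(0.24731·0.75269/558) = 0.018265.
The 99% critical value is z* = 2.576.
Margin of error = z*·SE = 2.576 × 0.018265 = 0.04705.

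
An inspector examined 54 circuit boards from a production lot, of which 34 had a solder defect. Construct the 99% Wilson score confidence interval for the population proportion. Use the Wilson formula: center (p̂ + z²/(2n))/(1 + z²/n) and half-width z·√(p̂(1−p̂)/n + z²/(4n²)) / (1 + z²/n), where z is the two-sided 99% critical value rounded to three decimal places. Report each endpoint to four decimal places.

p̂ = 34/54 = 0.62963; z = 2.576, so z² = 6.635776.
Denominator 1 + z²/n = 1 + 6.635776/54 = 1.122885.
Adjusted center: (0.62963 + z²/(2n))/1.122885 = 0.61544.
Radicand: p̂(1−p̂)/n + z²/(4n²) = 0.004318447 + 0.000568911 = 0.004887358.
Half-width = z·√(radicand)/denom = 2.576·0.069910/1.122885 = 0.16038.
Interval: 0.61544 ± 0.16038 → (0.4551, 0.7758).

(0.4551, 0.7758)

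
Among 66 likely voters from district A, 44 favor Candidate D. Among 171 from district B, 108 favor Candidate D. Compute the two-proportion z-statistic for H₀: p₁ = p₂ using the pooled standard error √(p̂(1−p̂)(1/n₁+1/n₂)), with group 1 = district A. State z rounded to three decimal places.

z = 0.505

Sample proportions: p̂₁ = 44/66 = 0.66667 and p̂₂ = 108/171 = 0.63158.
Pooling: p̂ = 152/237 = 0.64135.
SE = √[p̂(1−p̂)(1/n₁+1/n₂)] = √[0.64135·0.35865·(1/66+1/171)] ≈ 0.069500.
z = (p̂₁ − p̂₂)/SE = (0.66667 − 0.63158)/0.069500 = 0.03509/0.069500 = 0.505.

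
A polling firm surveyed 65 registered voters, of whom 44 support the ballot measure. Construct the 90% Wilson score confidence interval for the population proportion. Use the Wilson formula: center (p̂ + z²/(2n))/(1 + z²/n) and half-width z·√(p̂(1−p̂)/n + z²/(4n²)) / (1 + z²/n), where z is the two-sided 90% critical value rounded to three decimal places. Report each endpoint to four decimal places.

(0.5761, 0.7636)

Here p̂ = 44/65 = 0.67692 and z = 1.645 (z² = 2.706025).
Denominator 1 + z²/n = 1 + 2.706025/65 = 1.041631.
Center = (0.67692 + 0.020816)/1.041631 = 0.66985.
Radicand: p̂(1−p̂)/n + z²/(4n²) = 0.003364588 + 0.000160120 = 0.003524708.
Half-width = z·√(radicand)/denom = 1.645·0.059369/1.041631 = 0.09376.
Interval: 0.66985 ± 0.09376 → (0.5761, 0.7636).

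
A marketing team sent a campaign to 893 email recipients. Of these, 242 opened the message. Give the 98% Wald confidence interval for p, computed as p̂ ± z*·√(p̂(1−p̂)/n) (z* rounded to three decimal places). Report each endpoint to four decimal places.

(0.2364, 0.3056)

p̂ = 242/893 = 0.27100.
SE = √(p̂(1−p̂)/n) = √(0.197557/893) = 0.014874.
z* = 2.326 at the 98% level.
Margin of error: 2.326 × 0.014874 = 0.03460.
So the interval runs from 0.2364 to 0.3056.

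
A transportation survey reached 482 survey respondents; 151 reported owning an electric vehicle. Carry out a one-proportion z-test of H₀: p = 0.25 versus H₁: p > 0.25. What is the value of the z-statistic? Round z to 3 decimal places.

Sample proportion p̂ = 151/482 = 0.31328.
SE₀ = √(0.25·0.75/482) = 0.019723.
z = (0.31328 − 0.25)/0.019723 = 0.06328/0.019723 = 3.208.

z = 3.208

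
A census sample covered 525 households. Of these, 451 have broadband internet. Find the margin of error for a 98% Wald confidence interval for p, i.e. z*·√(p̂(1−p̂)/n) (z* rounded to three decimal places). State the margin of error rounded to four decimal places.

With x = 451 successes in n = 525, p̂ = 0.85905.
Standard error of p̂: √(0.121085/525) = √0.000230638 = 0.015187.
For 98% confidence, z* = 2.326.
So ME = 0.0353.

ME = 0.0353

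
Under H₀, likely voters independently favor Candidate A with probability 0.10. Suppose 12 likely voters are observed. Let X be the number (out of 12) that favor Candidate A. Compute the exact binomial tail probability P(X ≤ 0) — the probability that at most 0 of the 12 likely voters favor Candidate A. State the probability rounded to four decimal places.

X is binomial with n = 12 and p = 0.10.
P(X ≤ 0) = C(12,0)·0.10^0·0.90^12.
= 0.282430 = 0.2824.

P = 0.2824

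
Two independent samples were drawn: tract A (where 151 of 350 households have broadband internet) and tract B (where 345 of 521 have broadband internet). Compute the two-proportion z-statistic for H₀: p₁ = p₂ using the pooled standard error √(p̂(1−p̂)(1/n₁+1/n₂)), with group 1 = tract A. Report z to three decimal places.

z = -6.743

p̂₁ = 151/350 = 0.43143, p̂₂ = 345/521 = 0.66219.
Pooling: p̂ = 496/871 = 0.56946.
SE = √[p̂(1−p̂)(1/n₁+1/n₂)] = √[0.56946·0.43054·(1/350+1/521)] ≈ 0.034221.
z = (p̂₁ − p̂₂)/SE = (0.43143 − 0.66219)/0.034221 = -0.23076/0.034221 = -6.743.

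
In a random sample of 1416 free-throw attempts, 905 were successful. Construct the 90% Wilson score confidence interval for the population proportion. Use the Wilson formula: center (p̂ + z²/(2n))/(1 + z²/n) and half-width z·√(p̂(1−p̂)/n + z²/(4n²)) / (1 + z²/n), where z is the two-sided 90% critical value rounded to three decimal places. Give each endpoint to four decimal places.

Here p̂ = 905/1416 = 0.63912 and z = 1.645 (z² = 2.706025).
Denominator 1 + z²/n = 1 + 2.706025/1416 = 1.001911.
Adjusted center: (0.63912 + z²/(2n))/1.001911 = 0.63886.
Radicand: p̂(1−p̂)/n + z²/(4n²) = 0.000162884 + 0.000000337 = 0.000163221.
Half-width = 1.645·√0.000163221/1.001911 = 0.02098.
CI: 0.63886 ± 0.02098 = (0.6179, 0.6598).

(0.6179, 0.6598)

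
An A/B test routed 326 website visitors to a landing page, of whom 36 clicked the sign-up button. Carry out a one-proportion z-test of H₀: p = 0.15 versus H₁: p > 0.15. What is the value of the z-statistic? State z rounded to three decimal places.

The sample proportion is 36/326 = 0.11043.
Under H₀, SE = √(p₀(1−p₀)/n) = √(0.15·0.85/326) = √0.000391104 = 0.019776.
z = (0.11043 − 0.15)/0.019776 = -0.03957/0.019776 = -2.001.

z = -2.001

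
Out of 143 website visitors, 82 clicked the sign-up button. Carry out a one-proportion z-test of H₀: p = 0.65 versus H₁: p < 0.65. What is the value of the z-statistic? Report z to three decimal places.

With x = 82 successes in n = 143, p̂ = 0.57343.
Null standard error: √(0.65·0.35/143) = √0.001590909 = 0.039886.
z = (p̂ − p₀)/SE = (0.57343 − 0.65)/0.039886 = -1.920.

z = -1.920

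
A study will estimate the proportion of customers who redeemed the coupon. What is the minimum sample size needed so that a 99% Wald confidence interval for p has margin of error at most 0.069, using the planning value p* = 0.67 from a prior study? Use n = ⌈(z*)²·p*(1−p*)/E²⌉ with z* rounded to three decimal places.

For 99% confidence, z* = 2.576.
p*(1−p*) = 0.67·0.33 = 0.2211.
Required n before rounding: 6.635776 × 0.2211 / 0.069² = 308.164.
⌈308.164⌉ = 309.

n = 309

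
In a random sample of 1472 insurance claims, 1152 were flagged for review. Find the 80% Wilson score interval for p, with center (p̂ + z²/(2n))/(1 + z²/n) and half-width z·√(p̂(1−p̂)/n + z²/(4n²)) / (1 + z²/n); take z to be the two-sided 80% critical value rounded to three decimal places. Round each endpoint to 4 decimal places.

Here p̂ = 1152/1472 = 0.78261 and z = 1.282 (z² = 1.643524).
1 + z²/n = 1.001117.
Center = (0.78261 + 0.000558)/1.001117 = 0.78229.
Radicand: p̂(1−p̂)/n + z²/(4n²) = 0.000115579 + 0.000000190 = 0.000115769.
Half-width = 1.282·√0.000115769/1.001117 = 0.01378.
So the interval runs from 0.7685 to 0.7961.

(0.7685, 0.7961)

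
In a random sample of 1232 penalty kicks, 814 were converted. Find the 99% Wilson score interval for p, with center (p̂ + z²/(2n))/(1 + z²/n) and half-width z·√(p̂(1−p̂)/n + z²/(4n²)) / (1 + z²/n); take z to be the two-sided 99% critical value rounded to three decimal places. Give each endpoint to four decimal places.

Here p̂ = 814/1232 = 0.66071 and z = 2.576 (z² = 6.635776).
Denominator 1 + z²/n = 1 + 6.635776/1232 = 1.005386.
Adjusted center: (0.66071 + z²/(2n))/1.005386 = 0.65985.
Radicand: p̂(1−p̂)/n + z²/(4n²) = 0.000181957 + 0.000001093 = 0.000183050.
Half-width = 2.576·√0.000183050/1.005386 = 0.03467.
So the interval runs from 0.6252 to 0.6945.

(0.6252, 0.6945)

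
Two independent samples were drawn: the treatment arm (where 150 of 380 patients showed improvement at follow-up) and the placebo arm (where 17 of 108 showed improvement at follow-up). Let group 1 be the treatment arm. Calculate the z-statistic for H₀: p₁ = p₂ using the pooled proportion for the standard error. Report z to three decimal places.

z = 4.587

p̂₁ = 150/380 = 0.39474, p̂₂ = 17/108 = 0.15741.
Pooled p̂ = (150+17)/(380+108) = 167/488 = 0.34221.
Pooled SE = √[0.2251033·0.01189084] ≈ 0.051737.
z = (p̂₁ − p̂₂)/SE = (0.39474 − 0.15741)/0.051737 = 0.23733/0.051737 = 4.587.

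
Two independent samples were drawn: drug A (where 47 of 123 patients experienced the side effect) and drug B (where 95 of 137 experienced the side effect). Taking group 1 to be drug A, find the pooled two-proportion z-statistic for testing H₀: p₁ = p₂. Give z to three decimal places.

Sample proportions: p̂₁ = 47/123 = 0.38211 and p̂₂ = 95/137 = 0.69343.
Pooled p̂ = (47+95)/(123+137) = 142/260 = 0.54615.
Pooled SE = √[0.2478698·0.01542935] ≈ 0.061842.
z = (p̂₁ − p̂₂)/SE = (0.38211 − 0.69343)/0.061842 = -0.31132/0.061842 = -5.034.

z = -5.034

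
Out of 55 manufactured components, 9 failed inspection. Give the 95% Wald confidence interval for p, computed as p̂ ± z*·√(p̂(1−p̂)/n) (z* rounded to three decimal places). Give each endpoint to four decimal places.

With x = 9 successes in n = 55, p̂ = 0.16364.
SE(p̂) = √(0.16364·0.83636/55) = 0.049883.
The 95% critical value is z* = 1.960.
Margin = 1.960·0.049883 = 0.09777.
So the interval runs from 0.0659 to 0.2614.

(0.0659, 0.2614)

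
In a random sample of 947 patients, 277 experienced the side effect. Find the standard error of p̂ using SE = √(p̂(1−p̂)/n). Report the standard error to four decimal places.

SE = 0.0148

The sample proportion is 277/947 = 0.29250.
p̂(1−p̂) = 0.29250·0.70750 = 0.206944.
Dividing by n and taking the root: √0.000218526 = 0.0148.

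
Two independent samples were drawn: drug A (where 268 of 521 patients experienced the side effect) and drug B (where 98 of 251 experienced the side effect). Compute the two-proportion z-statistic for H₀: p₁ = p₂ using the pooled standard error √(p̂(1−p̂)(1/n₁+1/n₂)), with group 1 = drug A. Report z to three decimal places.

Sample proportions: p̂₁ = 268/521 = 0.51440 and p̂₂ = 98/251 = 0.39044.
Pooling: p̂ = 366/772 = 0.47409.
SE = √[p̂(1−p̂)(1/n₁+1/n₂)] = √[0.47409·0.52591·(1/521+1/251)] ≈ 0.038365.
z = (p̂₁ − p̂₂)/SE = (0.51440 − 0.39044)/0.038365 = 0.12396/0.038365 = 3.231.

z = 3.231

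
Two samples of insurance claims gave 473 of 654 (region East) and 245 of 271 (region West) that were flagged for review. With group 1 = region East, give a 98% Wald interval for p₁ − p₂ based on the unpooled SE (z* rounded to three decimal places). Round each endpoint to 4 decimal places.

p̂₁ = 0.72324, p̂₂ = 0.90406, so the observed difference is -0.18082.
Unpooled SE = √(p̂₁(1−p̂₁)/n₁ + p̂₂(1−p̂₂)/n₂) = √(0.000306060 + 0.000320060) = 0.025022.
The 98% critical value is z* = 2.326. Margin = 2.326·0.025022 = 0.05820.
CI: -0.18082 ± 0.05820 = (-0.2390, -0.1226).

(-0.2390, -0.1226)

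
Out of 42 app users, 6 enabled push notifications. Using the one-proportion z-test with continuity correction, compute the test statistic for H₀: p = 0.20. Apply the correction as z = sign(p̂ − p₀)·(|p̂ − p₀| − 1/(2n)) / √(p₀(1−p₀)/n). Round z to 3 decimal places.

z = -0.733

Sample proportion p̂ = 6/42 = 0.14286. p̂ − p₀ = -0.057143.
Continuity correction 1/(2n) = 1/84 = 0.011905.
Corrected numerator: |-0.057143| − 0.011905 = 0.045238.
Null standard error: √(0.20·0.80/42) = √0.003809524 = 0.061721.
z = (−)0.045238/0.061721 = -0.733.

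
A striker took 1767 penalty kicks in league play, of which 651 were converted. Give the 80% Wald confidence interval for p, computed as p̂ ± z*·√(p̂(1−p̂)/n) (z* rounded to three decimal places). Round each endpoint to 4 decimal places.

(0.3537, 0.3831)

The sample proportion is 651/1767 = 0.36842.
SE = √(p̂(1−p̂)/n) = √(0.232687/1767) = 0.011475.
The 80% critical value is z* = 1.282.
Margin of error: 1.282 × 0.011475 = 0.01471.
So the interval runs from 0.3537 to 0.3831.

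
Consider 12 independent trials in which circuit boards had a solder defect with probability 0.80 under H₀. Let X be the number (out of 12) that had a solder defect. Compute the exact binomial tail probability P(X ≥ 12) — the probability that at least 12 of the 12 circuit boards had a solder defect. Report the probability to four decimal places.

X is binomial with n = 12 and p = 0.80.
P(X ≥ 12) = C(12,12)·0.80^12·0.20^0.
= 0.068719 = 0.0687.

P = 0.0687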